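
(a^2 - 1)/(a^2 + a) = (a - 1)/a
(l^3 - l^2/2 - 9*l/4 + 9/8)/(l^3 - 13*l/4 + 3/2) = (l + 3/2)/(l + 2)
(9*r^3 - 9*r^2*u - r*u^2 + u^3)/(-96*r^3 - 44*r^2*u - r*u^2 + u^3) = (-3*r^2 + 4*r*u - u^2)/(32*r^2 + 4*r*u - u^2)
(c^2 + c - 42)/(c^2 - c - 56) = (c - 6)/(c - 8)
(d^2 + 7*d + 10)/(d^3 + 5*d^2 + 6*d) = (d + 5)/(d*(d + 3))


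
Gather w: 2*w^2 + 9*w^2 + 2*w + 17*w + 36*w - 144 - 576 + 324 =11*w^2 + 55*w - 396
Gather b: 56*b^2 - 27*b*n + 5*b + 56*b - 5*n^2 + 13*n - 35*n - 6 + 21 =56*b^2 + b*(61 - 27*n) - 5*n^2 - 22*n + 15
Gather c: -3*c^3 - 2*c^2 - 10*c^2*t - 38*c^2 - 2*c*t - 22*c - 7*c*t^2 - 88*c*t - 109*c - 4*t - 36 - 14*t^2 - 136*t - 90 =-3*c^3 + c^2*(-10*t - 40) + c*(-7*t^2 - 90*t - 131) - 14*t^2 - 140*t - 126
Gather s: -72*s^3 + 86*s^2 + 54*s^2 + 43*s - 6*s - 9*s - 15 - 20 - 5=-72*s^3 + 140*s^2 + 28*s - 40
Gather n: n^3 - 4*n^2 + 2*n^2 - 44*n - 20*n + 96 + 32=n^3 - 2*n^2 - 64*n + 128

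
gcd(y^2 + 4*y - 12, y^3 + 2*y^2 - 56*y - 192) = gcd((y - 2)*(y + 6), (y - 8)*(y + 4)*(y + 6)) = y + 6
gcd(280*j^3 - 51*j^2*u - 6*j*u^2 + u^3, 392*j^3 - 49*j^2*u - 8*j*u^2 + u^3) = -56*j^2 - j*u + u^2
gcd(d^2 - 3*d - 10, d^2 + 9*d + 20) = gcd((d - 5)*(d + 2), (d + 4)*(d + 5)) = 1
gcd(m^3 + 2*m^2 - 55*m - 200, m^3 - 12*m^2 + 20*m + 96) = m - 8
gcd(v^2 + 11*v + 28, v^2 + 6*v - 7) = v + 7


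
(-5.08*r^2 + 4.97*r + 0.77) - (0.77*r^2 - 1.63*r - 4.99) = -5.85*r^2 + 6.6*r + 5.76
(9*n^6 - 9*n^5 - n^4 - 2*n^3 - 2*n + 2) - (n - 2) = 9*n^6 - 9*n^5 - n^4 - 2*n^3 - 3*n + 4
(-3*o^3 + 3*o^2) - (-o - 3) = -3*o^3 + 3*o^2 + o + 3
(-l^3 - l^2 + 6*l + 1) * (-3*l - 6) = 3*l^4 + 9*l^3 - 12*l^2 - 39*l - 6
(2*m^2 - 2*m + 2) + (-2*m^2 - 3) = -2*m - 1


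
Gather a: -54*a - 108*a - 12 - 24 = -162*a - 36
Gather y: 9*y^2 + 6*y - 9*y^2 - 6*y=0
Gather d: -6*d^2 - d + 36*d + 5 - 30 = -6*d^2 + 35*d - 25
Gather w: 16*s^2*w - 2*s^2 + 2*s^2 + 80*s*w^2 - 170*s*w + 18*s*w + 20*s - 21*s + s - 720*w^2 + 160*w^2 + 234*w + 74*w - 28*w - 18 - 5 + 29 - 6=w^2*(80*s - 560) + w*(16*s^2 - 152*s + 280)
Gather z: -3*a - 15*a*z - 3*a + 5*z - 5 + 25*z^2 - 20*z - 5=-6*a + 25*z^2 + z*(-15*a - 15) - 10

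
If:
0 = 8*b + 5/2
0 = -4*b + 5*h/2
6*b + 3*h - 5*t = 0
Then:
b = -5/16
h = -1/2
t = -27/40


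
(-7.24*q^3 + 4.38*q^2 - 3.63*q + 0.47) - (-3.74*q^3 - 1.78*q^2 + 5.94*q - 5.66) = -3.5*q^3 + 6.16*q^2 - 9.57*q + 6.13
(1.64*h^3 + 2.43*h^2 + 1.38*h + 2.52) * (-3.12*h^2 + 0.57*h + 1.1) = -5.1168*h^5 - 6.6468*h^4 - 1.1165*h^3 - 4.4028*h^2 + 2.9544*h + 2.772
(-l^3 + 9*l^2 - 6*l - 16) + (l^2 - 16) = -l^3 + 10*l^2 - 6*l - 32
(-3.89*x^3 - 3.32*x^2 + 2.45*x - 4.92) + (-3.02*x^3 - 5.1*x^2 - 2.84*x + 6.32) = -6.91*x^3 - 8.42*x^2 - 0.39*x + 1.4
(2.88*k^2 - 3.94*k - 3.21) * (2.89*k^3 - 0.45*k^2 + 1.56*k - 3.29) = 8.3232*k^5 - 12.6826*k^4 - 3.0111*k^3 - 14.1771*k^2 + 7.955*k + 10.5609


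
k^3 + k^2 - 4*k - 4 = (k - 2)*(k + 1)*(k + 2)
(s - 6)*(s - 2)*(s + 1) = s^3 - 7*s^2 + 4*s + 12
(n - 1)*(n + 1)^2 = n^3 + n^2 - n - 1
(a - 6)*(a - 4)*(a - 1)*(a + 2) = a^4 - 9*a^3 + 12*a^2 + 44*a - 48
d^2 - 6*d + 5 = (d - 5)*(d - 1)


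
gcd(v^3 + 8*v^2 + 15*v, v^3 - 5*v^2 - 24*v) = v^2 + 3*v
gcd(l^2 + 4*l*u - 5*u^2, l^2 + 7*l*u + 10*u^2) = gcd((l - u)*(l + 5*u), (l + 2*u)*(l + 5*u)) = l + 5*u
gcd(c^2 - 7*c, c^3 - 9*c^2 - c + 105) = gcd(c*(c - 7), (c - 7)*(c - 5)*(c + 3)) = c - 7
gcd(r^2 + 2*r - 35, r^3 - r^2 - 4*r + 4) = 1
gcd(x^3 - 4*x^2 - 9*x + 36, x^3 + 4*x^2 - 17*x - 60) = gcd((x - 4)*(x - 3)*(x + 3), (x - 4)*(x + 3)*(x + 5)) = x^2 - x - 12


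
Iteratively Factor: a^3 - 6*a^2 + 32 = (a - 4)*(a^2 - 2*a - 8) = (a - 4)*(a + 2)*(a - 4)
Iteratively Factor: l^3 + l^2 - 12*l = (l - 3)*(l^2 + 4*l) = (l - 3)*(l + 4)*(l)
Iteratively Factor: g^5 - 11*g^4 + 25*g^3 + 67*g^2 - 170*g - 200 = (g + 1)*(g^4 - 12*g^3 + 37*g^2 + 30*g - 200) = (g - 5)*(g + 1)*(g^3 - 7*g^2 + 2*g + 40) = (g - 5)*(g + 1)*(g + 2)*(g^2 - 9*g + 20) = (g - 5)*(g - 4)*(g + 1)*(g + 2)*(g - 5)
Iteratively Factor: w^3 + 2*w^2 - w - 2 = (w - 1)*(w^2 + 3*w + 2) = (w - 1)*(w + 2)*(w + 1)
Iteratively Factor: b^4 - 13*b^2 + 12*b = (b + 4)*(b^3 - 4*b^2 + 3*b) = (b - 3)*(b + 4)*(b^2 - b) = (b - 3)*(b - 1)*(b + 4)*(b)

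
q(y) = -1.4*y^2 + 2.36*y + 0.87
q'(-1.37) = 6.20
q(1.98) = 0.05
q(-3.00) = -18.81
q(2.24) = -0.87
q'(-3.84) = 13.11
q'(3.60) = -7.72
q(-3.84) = -28.84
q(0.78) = 1.86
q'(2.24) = -3.91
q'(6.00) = -14.44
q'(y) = 2.36 - 2.8*y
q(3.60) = -8.78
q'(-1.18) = 5.66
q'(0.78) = 0.18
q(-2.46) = -13.41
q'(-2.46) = 9.25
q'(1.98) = -3.18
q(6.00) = -35.37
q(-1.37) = -4.99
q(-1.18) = -3.86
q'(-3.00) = 10.76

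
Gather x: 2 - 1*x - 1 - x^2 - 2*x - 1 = -x^2 - 3*x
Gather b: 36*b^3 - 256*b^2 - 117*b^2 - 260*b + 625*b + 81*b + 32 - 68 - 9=36*b^3 - 373*b^2 + 446*b - 45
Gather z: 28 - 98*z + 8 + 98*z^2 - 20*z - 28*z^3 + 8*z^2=-28*z^3 + 106*z^2 - 118*z + 36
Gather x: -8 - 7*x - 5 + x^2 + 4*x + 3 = x^2 - 3*x - 10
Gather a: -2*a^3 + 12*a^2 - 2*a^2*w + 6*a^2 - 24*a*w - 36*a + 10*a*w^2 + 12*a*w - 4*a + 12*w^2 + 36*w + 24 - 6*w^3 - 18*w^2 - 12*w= -2*a^3 + a^2*(18 - 2*w) + a*(10*w^2 - 12*w - 40) - 6*w^3 - 6*w^2 + 24*w + 24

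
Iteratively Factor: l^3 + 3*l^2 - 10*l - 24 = (l + 2)*(l^2 + l - 12) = (l + 2)*(l + 4)*(l - 3)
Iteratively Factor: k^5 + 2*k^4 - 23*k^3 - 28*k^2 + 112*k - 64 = (k - 1)*(k^4 + 3*k^3 - 20*k^2 - 48*k + 64) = (k - 1)*(k + 4)*(k^3 - k^2 - 16*k + 16) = (k - 1)*(k + 4)^2*(k^2 - 5*k + 4) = (k - 4)*(k - 1)*(k + 4)^2*(k - 1)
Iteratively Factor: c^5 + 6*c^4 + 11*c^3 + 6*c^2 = (c + 1)*(c^4 + 5*c^3 + 6*c^2) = c*(c + 1)*(c^3 + 5*c^2 + 6*c) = c*(c + 1)*(c + 2)*(c^2 + 3*c) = c*(c + 1)*(c + 2)*(c + 3)*(c)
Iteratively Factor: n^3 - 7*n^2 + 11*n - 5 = (n - 1)*(n^2 - 6*n + 5) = (n - 5)*(n - 1)*(n - 1)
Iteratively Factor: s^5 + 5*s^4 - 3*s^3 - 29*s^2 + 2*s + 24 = (s + 1)*(s^4 + 4*s^3 - 7*s^2 - 22*s + 24) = (s + 1)*(s + 4)*(s^3 - 7*s + 6) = (s - 2)*(s + 1)*(s + 4)*(s^2 + 2*s - 3) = (s - 2)*(s - 1)*(s + 1)*(s + 4)*(s + 3)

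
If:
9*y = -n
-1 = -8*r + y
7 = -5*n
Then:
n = -7/5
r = 13/90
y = 7/45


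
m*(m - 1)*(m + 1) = m^3 - m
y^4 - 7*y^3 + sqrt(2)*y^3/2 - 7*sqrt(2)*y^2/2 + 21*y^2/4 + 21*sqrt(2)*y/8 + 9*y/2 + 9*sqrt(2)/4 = (y - 6)*(y - 3/2)*(y + 1/2)*(y + sqrt(2)/2)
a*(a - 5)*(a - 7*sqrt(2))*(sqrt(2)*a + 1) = sqrt(2)*a^4 - 13*a^3 - 5*sqrt(2)*a^3 - 7*sqrt(2)*a^2 + 65*a^2 + 35*sqrt(2)*a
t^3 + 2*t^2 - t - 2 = (t - 1)*(t + 1)*(t + 2)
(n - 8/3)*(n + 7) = n^2 + 13*n/3 - 56/3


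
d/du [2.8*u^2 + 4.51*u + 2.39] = 5.6*u + 4.51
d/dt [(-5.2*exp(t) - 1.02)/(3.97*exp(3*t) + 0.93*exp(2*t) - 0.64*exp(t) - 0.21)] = (41.288*exp(3*t) + 16.9842*exp(2*t) + 1.8972*exp(t) + 0.4392)*exp(t)/(15.7609*exp(6*t) + 7.3842*exp(5*t) - 4.2167*exp(4*t) - 2.8578*exp(3*t) + 0.019*exp(2*t) + 0.2688*exp(t) + 0.0441)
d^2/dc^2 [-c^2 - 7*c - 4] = -2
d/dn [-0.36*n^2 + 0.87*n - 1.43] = 0.87 - 0.72*n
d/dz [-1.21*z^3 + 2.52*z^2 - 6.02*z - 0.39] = -3.63*z^2 + 5.04*z - 6.02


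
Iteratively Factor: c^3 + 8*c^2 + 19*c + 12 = (c + 3)*(c^2 + 5*c + 4) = (c + 3)*(c + 4)*(c + 1)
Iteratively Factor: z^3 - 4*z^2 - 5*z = (z + 1)*(z^2 - 5*z) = (z - 5)*(z + 1)*(z)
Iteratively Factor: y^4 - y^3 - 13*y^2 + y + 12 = (y - 1)*(y^3 - 13*y - 12) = (y - 1)*(y + 3)*(y^2 - 3*y - 4) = (y - 1)*(y + 1)*(y + 3)*(y - 4)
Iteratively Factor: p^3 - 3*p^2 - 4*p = (p - 4)*(p^2 + p) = p*(p - 4)*(p + 1)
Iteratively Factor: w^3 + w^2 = (w)*(w^2 + w) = w^2*(w + 1)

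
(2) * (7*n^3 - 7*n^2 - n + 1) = 14*n^3 - 14*n^2 - 2*n + 2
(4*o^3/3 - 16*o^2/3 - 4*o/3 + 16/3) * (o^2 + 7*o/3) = 4*o^5/3 - 20*o^4/9 - 124*o^3/9 + 20*o^2/9 + 112*o/9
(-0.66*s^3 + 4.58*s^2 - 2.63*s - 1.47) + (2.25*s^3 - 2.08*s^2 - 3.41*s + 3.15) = 1.59*s^3 + 2.5*s^2 - 6.04*s + 1.68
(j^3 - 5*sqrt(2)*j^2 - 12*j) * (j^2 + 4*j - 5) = j^5 - 5*sqrt(2)*j^4 + 4*j^4 - 20*sqrt(2)*j^3 - 17*j^3 - 48*j^2 + 25*sqrt(2)*j^2 + 60*j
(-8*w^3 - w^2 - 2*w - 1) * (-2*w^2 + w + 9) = 16*w^5 - 6*w^4 - 69*w^3 - 9*w^2 - 19*w - 9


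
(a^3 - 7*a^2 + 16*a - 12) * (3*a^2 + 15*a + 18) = 3*a^5 - 6*a^4 - 39*a^3 + 78*a^2 + 108*a - 216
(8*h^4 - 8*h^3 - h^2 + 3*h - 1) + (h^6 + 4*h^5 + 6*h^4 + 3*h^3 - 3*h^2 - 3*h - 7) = h^6 + 4*h^5 + 14*h^4 - 5*h^3 - 4*h^2 - 8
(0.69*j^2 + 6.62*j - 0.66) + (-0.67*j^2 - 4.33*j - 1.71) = 0.0199999999999999*j^2 + 2.29*j - 2.37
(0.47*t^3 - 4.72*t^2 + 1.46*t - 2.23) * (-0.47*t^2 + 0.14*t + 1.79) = -0.2209*t^5 + 2.2842*t^4 - 0.5057*t^3 - 7.1963*t^2 + 2.3012*t - 3.9917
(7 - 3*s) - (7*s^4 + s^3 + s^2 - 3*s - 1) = -7*s^4 - s^3 - s^2 + 8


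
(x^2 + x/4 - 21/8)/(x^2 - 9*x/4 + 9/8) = (4*x + 7)/(4*x - 3)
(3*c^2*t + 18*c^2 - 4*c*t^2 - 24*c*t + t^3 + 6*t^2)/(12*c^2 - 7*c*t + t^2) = (-c*t - 6*c + t^2 + 6*t)/(-4*c + t)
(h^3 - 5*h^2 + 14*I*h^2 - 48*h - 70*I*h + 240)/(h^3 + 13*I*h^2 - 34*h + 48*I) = (h - 5)/(h - I)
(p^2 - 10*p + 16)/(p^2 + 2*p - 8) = (p - 8)/(p + 4)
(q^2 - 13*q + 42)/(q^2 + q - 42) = (q - 7)/(q + 7)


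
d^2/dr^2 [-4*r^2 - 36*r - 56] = -8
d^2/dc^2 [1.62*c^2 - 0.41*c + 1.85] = 3.24000000000000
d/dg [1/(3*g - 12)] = -1/(3*(g - 4)^2)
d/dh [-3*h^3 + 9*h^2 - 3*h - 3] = -9*h^2 + 18*h - 3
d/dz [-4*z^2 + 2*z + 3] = 2 - 8*z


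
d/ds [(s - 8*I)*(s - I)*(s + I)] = 3*s^2 - 16*I*s + 1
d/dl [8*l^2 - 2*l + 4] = 16*l - 2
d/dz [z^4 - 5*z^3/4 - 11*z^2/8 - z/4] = 4*z^3 - 15*z^2/4 - 11*z/4 - 1/4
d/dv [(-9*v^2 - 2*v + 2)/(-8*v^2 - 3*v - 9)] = (11*v^2 + 194*v + 24)/(64*v^4 + 48*v^3 + 153*v^2 + 54*v + 81)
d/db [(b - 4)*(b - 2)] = 2*b - 6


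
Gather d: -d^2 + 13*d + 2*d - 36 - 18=-d^2 + 15*d - 54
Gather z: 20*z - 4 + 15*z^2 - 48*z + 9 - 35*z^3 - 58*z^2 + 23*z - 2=-35*z^3 - 43*z^2 - 5*z + 3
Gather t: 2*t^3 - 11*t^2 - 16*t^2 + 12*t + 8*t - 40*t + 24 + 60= 2*t^3 - 27*t^2 - 20*t + 84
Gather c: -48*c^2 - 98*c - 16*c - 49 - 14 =-48*c^2 - 114*c - 63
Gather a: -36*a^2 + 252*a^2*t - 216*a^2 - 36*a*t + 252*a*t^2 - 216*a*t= a^2*(252*t - 252) + a*(252*t^2 - 252*t)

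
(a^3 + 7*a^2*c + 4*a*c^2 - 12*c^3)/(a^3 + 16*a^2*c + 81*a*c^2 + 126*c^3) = (a^2 + a*c - 2*c^2)/(a^2 + 10*a*c + 21*c^2)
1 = 1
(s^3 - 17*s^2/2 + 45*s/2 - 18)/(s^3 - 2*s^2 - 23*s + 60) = (s - 3/2)/(s + 5)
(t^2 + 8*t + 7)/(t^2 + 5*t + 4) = (t + 7)/(t + 4)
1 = 1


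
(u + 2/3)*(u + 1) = u^2 + 5*u/3 + 2/3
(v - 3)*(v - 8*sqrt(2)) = v^2 - 8*sqrt(2)*v - 3*v + 24*sqrt(2)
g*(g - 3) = g^2 - 3*g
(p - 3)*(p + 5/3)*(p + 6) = p^3 + 14*p^2/3 - 13*p - 30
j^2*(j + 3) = j^3 + 3*j^2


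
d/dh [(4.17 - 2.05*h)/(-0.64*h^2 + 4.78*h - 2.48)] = (-1.312*h^2 + 5.3376*h - 14.8486)/(0.4096*h^4 - 6.1184*h^3 + 26.0228*h^2 - 23.7088*h + 6.1504)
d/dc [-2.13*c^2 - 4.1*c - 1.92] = -4.26*c - 4.1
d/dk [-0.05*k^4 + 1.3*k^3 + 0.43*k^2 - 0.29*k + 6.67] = -0.2*k^3 + 3.9*k^2 + 0.86*k - 0.29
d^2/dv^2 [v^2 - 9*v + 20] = 2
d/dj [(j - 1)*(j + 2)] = 2*j + 1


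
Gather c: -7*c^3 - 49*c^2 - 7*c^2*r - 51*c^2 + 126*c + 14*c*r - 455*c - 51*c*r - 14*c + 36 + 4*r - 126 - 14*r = -7*c^3 + c^2*(-7*r - 100) + c*(-37*r - 343) - 10*r - 90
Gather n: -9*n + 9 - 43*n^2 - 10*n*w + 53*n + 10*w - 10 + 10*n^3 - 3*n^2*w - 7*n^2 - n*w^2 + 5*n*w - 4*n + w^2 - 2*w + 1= 10*n^3 + n^2*(-3*w - 50) + n*(-w^2 - 5*w + 40) + w^2 + 8*w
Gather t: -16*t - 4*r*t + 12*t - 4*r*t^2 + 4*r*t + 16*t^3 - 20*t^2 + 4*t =16*t^3 + t^2*(-4*r - 20)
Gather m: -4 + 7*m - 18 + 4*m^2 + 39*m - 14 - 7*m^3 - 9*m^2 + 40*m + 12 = -7*m^3 - 5*m^2 + 86*m - 24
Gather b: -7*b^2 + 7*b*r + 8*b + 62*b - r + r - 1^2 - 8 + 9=-7*b^2 + b*(7*r + 70)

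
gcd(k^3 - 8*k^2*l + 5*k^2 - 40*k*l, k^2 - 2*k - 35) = k + 5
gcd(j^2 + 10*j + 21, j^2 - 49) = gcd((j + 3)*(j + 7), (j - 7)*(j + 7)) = j + 7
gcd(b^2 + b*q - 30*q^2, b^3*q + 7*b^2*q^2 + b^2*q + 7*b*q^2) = 1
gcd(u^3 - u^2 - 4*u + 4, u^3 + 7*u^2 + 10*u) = u + 2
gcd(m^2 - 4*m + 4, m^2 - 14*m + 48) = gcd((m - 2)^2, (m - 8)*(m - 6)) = 1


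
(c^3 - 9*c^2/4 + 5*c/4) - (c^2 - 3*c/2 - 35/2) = c^3 - 13*c^2/4 + 11*c/4 + 35/2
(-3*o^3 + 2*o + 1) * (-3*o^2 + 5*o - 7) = 9*o^5 - 15*o^4 + 15*o^3 + 7*o^2 - 9*o - 7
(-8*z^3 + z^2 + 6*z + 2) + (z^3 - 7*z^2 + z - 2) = -7*z^3 - 6*z^2 + 7*z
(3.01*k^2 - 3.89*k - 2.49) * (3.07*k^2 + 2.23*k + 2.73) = 9.2407*k^4 - 5.23*k^3 - 8.1017*k^2 - 16.1724*k - 6.7977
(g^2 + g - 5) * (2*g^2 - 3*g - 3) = 2*g^4 - g^3 - 16*g^2 + 12*g + 15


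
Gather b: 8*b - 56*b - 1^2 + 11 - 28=-48*b - 18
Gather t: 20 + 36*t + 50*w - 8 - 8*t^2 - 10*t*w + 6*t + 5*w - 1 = -8*t^2 + t*(42 - 10*w) + 55*w + 11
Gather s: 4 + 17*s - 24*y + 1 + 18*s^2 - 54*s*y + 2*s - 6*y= 18*s^2 + s*(19 - 54*y) - 30*y + 5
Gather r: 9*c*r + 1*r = r*(9*c + 1)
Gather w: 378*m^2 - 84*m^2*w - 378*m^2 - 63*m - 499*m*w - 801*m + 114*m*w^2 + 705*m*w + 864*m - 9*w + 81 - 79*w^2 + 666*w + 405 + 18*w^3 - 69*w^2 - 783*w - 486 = 18*w^3 + w^2*(114*m - 148) + w*(-84*m^2 + 206*m - 126)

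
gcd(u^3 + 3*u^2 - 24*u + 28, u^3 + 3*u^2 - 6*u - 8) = u - 2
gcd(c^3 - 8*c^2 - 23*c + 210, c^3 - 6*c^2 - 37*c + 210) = c - 7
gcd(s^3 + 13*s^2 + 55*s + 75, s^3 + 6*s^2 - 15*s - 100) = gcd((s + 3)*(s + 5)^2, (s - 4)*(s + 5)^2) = s^2 + 10*s + 25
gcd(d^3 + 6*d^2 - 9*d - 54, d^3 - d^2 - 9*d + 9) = d^2 - 9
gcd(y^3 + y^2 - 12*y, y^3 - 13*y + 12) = y^2 + y - 12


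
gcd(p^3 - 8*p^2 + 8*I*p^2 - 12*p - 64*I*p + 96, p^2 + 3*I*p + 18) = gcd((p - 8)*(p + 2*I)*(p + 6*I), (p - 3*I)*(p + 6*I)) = p + 6*I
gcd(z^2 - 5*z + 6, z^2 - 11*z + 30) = 1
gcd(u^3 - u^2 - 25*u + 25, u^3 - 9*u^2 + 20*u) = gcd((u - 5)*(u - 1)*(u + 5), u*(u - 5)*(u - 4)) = u - 5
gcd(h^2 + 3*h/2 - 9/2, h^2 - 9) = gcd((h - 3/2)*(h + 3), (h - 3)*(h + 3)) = h + 3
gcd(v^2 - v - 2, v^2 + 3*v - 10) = v - 2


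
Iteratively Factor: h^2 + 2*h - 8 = (h + 4)*(h - 2)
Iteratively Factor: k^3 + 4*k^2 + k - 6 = (k - 1)*(k^2 + 5*k + 6) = (k - 1)*(k + 3)*(k + 2)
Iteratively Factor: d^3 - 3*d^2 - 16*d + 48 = (d + 4)*(d^2 - 7*d + 12) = (d - 3)*(d + 4)*(d - 4)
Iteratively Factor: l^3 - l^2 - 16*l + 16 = (l - 4)*(l^2 + 3*l - 4) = (l - 4)*(l - 1)*(l + 4)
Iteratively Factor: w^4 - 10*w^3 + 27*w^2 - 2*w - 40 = (w - 5)*(w^3 - 5*w^2 + 2*w + 8) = (w - 5)*(w + 1)*(w^2 - 6*w + 8) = (w - 5)*(w - 4)*(w + 1)*(w - 2)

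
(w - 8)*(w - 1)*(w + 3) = w^3 - 6*w^2 - 19*w + 24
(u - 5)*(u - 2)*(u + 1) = u^3 - 6*u^2 + 3*u + 10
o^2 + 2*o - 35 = (o - 5)*(o + 7)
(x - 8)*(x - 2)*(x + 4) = x^3 - 6*x^2 - 24*x + 64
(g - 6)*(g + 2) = g^2 - 4*g - 12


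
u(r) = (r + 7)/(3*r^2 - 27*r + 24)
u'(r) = (27 - 6*r)*(r + 7)/(3*r^2 - 27*r + 24)^2 + 1/(3*r^2 - 27*r + 24)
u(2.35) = -0.41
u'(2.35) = 0.19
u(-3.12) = 0.03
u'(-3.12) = 0.02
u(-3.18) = 0.03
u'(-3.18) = 0.02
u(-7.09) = -0.00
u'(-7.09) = 0.00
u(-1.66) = 0.07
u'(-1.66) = 0.05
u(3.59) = -0.31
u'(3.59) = 0.02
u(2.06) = -0.48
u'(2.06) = 0.32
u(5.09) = -0.34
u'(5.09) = -0.06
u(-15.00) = -0.00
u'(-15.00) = 0.00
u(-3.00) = 0.03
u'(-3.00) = 0.02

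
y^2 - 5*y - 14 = (y - 7)*(y + 2)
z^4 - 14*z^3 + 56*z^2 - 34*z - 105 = (z - 7)*(z - 5)*(z - 3)*(z + 1)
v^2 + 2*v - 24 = (v - 4)*(v + 6)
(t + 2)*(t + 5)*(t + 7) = t^3 + 14*t^2 + 59*t + 70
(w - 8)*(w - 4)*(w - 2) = w^3 - 14*w^2 + 56*w - 64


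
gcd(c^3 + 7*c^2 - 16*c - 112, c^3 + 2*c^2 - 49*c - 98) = c + 7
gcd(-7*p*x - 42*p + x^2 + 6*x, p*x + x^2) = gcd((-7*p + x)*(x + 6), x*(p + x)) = 1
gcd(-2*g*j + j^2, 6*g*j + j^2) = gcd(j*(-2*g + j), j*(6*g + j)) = j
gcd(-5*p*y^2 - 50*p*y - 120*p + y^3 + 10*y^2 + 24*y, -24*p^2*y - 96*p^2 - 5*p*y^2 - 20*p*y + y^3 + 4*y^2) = y + 4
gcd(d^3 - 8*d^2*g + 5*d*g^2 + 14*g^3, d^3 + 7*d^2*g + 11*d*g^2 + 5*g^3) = d + g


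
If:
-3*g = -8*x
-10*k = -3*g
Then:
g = 8*x/3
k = 4*x/5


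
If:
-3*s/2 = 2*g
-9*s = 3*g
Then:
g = 0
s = 0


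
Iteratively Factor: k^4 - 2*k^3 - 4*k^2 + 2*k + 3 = (k + 1)*(k^3 - 3*k^2 - k + 3) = (k - 3)*(k + 1)*(k^2 - 1) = (k - 3)*(k + 1)^2*(k - 1)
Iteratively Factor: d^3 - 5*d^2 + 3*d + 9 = (d - 3)*(d^2 - 2*d - 3) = (d - 3)*(d + 1)*(d - 3)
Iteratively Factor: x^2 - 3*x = (x - 3)*(x)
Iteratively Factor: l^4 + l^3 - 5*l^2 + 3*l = (l - 1)*(l^3 + 2*l^2 - 3*l) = l*(l - 1)*(l^2 + 2*l - 3) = l*(l - 1)*(l + 3)*(l - 1)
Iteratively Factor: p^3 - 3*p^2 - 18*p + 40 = (p + 4)*(p^2 - 7*p + 10) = (p - 5)*(p + 4)*(p - 2)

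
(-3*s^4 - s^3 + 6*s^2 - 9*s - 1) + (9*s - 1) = -3*s^4 - s^3 + 6*s^2 - 2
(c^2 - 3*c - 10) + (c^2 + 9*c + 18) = 2*c^2 + 6*c + 8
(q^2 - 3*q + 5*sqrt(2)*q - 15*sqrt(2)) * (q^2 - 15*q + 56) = q^4 - 18*q^3 + 5*sqrt(2)*q^3 - 90*sqrt(2)*q^2 + 101*q^2 - 168*q + 505*sqrt(2)*q - 840*sqrt(2)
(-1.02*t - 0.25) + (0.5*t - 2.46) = -0.52*t - 2.71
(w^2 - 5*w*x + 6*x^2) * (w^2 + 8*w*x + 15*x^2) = w^4 + 3*w^3*x - 19*w^2*x^2 - 27*w*x^3 + 90*x^4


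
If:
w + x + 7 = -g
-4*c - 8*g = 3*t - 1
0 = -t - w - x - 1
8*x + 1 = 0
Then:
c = 11*w/4 + 469/32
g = -w - 55/8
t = -w - 7/8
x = -1/8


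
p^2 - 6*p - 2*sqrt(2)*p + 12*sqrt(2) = (p - 6)*(p - 2*sqrt(2))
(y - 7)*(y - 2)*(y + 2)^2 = y^4 - 5*y^3 - 18*y^2 + 20*y + 56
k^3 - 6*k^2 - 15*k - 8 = (k - 8)*(k + 1)^2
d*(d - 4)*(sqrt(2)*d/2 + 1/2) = sqrt(2)*d^3/2 - 2*sqrt(2)*d^2 + d^2/2 - 2*d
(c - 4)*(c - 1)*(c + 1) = c^3 - 4*c^2 - c + 4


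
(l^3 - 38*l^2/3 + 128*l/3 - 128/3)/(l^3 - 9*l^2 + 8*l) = (3*l^2 - 14*l + 16)/(3*l*(l - 1))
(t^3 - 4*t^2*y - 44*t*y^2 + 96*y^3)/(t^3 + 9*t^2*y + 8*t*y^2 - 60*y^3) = (t - 8*y)/(t + 5*y)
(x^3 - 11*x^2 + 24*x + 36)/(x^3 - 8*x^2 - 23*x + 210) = (x^2 - 5*x - 6)/(x^2 - 2*x - 35)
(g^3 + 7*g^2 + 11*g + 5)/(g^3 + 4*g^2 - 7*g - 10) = (g + 1)/(g - 2)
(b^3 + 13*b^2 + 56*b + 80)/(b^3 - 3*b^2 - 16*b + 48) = (b^2 + 9*b + 20)/(b^2 - 7*b + 12)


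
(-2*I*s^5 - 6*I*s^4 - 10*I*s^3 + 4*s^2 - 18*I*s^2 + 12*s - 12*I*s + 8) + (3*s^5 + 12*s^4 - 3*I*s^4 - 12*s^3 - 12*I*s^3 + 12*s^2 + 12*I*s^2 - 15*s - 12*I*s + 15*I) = 3*s^5 - 2*I*s^5 + 12*s^4 - 9*I*s^4 - 12*s^3 - 22*I*s^3 + 16*s^2 - 6*I*s^2 - 3*s - 24*I*s + 8 + 15*I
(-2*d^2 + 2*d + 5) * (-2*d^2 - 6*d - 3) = 4*d^4 + 8*d^3 - 16*d^2 - 36*d - 15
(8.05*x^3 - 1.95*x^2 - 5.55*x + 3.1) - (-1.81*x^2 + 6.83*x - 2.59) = 8.05*x^3 - 0.14*x^2 - 12.38*x + 5.69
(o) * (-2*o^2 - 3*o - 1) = -2*o^3 - 3*o^2 - o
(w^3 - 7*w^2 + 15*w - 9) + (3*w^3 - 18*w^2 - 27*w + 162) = 4*w^3 - 25*w^2 - 12*w + 153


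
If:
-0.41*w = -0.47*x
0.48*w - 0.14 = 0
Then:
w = 0.29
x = 0.25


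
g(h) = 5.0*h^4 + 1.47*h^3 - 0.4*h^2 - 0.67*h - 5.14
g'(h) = 20.0*h^3 + 4.41*h^2 - 0.8*h - 0.67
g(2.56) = 229.93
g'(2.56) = 361.73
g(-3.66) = 817.09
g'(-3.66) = -919.23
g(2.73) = 297.69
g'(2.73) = 436.94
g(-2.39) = 137.25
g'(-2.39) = -246.61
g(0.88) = -2.04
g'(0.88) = 15.67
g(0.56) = -4.89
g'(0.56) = 3.78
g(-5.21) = 3463.62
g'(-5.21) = -2705.21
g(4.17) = 1603.57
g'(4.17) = 1522.91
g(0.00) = -5.14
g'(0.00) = -0.67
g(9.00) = 33833.06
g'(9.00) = 14929.34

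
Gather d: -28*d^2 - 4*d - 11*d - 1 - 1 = -28*d^2 - 15*d - 2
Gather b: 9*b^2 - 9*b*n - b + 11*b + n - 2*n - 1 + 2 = 9*b^2 + b*(10 - 9*n) - n + 1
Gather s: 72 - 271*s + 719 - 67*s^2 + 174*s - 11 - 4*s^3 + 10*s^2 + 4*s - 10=-4*s^3 - 57*s^2 - 93*s + 770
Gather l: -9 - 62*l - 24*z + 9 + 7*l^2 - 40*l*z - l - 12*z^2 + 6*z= 7*l^2 + l*(-40*z - 63) - 12*z^2 - 18*z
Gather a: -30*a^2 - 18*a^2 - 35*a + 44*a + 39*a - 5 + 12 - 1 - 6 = -48*a^2 + 48*a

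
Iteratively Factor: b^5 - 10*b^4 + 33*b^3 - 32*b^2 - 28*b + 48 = (b - 3)*(b^4 - 7*b^3 + 12*b^2 + 4*b - 16) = (b - 3)*(b - 2)*(b^3 - 5*b^2 + 2*b + 8) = (b - 3)*(b - 2)*(b + 1)*(b^2 - 6*b + 8) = (b - 3)*(b - 2)^2*(b + 1)*(b - 4)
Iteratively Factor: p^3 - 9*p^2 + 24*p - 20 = (p - 2)*(p^2 - 7*p + 10) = (p - 5)*(p - 2)*(p - 2)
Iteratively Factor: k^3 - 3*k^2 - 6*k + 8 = (k + 2)*(k^2 - 5*k + 4) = (k - 1)*(k + 2)*(k - 4)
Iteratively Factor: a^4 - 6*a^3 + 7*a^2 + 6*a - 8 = (a - 2)*(a^3 - 4*a^2 - a + 4) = (a - 2)*(a + 1)*(a^2 - 5*a + 4) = (a - 4)*(a - 2)*(a + 1)*(a - 1)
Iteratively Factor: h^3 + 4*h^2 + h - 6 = (h + 2)*(h^2 + 2*h - 3) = (h + 2)*(h + 3)*(h - 1)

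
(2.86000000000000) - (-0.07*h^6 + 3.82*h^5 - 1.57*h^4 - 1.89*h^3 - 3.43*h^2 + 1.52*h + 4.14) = 0.07*h^6 - 3.82*h^5 + 1.57*h^4 + 1.89*h^3 + 3.43*h^2 - 1.52*h - 1.28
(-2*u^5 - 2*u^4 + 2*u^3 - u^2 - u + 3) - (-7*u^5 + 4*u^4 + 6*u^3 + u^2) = 5*u^5 - 6*u^4 - 4*u^3 - 2*u^2 - u + 3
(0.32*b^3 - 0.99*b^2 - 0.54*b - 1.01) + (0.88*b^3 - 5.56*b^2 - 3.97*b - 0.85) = 1.2*b^3 - 6.55*b^2 - 4.51*b - 1.86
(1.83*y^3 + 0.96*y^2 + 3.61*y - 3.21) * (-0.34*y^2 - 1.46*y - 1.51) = -0.6222*y^5 - 2.9982*y^4 - 5.3923*y^3 - 5.6288*y^2 - 0.764500000000001*y + 4.8471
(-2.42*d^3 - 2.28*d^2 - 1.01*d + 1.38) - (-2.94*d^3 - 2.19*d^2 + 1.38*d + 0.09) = 0.52*d^3 - 0.0899999999999999*d^2 - 2.39*d + 1.29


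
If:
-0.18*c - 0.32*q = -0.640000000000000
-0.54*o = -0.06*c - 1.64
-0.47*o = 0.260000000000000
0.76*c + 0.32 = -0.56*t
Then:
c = -32.31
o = -0.55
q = 20.18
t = 43.28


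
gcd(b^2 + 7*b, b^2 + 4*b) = b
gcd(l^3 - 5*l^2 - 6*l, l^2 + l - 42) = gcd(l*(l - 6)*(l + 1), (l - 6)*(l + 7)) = l - 6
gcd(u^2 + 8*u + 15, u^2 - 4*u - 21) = u + 3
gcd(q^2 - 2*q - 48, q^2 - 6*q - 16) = q - 8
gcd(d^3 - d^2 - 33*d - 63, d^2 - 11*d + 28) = d - 7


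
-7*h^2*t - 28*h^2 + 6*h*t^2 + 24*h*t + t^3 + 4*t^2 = (-h + t)*(7*h + t)*(t + 4)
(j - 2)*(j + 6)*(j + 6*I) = j^3 + 4*j^2 + 6*I*j^2 - 12*j + 24*I*j - 72*I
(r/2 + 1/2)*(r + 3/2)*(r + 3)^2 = r^4/2 + 17*r^3/4 + 51*r^2/4 + 63*r/4 + 27/4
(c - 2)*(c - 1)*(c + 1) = c^3 - 2*c^2 - c + 2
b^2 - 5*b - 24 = (b - 8)*(b + 3)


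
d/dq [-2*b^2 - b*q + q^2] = -b + 2*q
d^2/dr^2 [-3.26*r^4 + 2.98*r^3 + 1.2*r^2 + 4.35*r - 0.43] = -39.12*r^2 + 17.88*r + 2.4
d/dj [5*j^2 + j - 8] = 10*j + 1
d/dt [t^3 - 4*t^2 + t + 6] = 3*t^2 - 8*t + 1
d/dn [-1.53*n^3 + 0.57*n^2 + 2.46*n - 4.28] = -4.59*n^2 + 1.14*n + 2.46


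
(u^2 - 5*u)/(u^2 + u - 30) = u/(u + 6)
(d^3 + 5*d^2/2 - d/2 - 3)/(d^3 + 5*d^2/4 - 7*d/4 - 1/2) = 2*(2*d + 3)/(4*d + 1)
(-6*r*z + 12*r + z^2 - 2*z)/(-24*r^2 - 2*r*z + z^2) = (z - 2)/(4*r + z)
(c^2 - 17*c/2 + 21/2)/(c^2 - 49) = (c - 3/2)/(c + 7)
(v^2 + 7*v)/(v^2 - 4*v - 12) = v*(v + 7)/(v^2 - 4*v - 12)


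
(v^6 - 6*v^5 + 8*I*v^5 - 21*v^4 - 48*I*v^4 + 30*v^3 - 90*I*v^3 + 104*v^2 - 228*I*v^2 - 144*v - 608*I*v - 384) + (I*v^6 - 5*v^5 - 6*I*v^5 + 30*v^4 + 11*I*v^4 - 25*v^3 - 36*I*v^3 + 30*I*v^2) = v^6 + I*v^6 - 11*v^5 + 2*I*v^5 + 9*v^4 - 37*I*v^4 + 5*v^3 - 126*I*v^3 + 104*v^2 - 198*I*v^2 - 144*v - 608*I*v - 384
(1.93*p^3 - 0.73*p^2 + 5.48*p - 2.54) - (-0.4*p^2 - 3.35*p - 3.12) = 1.93*p^3 - 0.33*p^2 + 8.83*p + 0.58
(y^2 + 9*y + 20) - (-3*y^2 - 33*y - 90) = 4*y^2 + 42*y + 110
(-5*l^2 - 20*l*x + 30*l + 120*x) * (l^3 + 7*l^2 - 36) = -5*l^5 - 20*l^4*x - 5*l^4 - 20*l^3*x + 210*l^3 + 840*l^2*x + 180*l^2 + 720*l*x - 1080*l - 4320*x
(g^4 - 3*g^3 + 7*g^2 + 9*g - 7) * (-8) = -8*g^4 + 24*g^3 - 56*g^2 - 72*g + 56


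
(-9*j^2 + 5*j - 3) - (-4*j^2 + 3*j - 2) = -5*j^2 + 2*j - 1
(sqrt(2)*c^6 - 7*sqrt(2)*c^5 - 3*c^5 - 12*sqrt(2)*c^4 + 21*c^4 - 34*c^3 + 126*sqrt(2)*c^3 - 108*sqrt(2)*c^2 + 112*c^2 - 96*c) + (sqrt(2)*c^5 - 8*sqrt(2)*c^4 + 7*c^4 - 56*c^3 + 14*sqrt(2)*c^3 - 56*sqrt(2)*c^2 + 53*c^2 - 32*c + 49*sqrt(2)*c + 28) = sqrt(2)*c^6 - 6*sqrt(2)*c^5 - 3*c^5 - 20*sqrt(2)*c^4 + 28*c^4 - 90*c^3 + 140*sqrt(2)*c^3 - 164*sqrt(2)*c^2 + 165*c^2 - 128*c + 49*sqrt(2)*c + 28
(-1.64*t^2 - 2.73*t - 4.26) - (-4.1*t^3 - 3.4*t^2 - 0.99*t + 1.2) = 4.1*t^3 + 1.76*t^2 - 1.74*t - 5.46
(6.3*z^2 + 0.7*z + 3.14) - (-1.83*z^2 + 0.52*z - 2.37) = 8.13*z^2 + 0.18*z + 5.51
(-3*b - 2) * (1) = -3*b - 2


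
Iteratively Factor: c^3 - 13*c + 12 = (c - 3)*(c^2 + 3*c - 4) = (c - 3)*(c + 4)*(c - 1)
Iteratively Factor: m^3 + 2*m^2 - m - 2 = (m - 1)*(m^2 + 3*m + 2) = (m - 1)*(m + 2)*(m + 1)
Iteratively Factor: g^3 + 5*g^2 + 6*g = (g)*(g^2 + 5*g + 6) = g*(g + 3)*(g + 2)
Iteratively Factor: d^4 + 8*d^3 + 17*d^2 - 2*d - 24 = (d + 2)*(d^3 + 6*d^2 + 5*d - 12) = (d - 1)*(d + 2)*(d^2 + 7*d + 12) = (d - 1)*(d + 2)*(d + 3)*(d + 4)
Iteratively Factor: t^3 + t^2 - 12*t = (t)*(t^2 + t - 12) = t*(t + 4)*(t - 3)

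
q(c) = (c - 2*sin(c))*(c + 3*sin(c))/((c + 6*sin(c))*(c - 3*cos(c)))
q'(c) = (1 - 2*cos(c))*(c + 3*sin(c))/((c + 6*sin(c))*(c - 3*cos(c))) + (c - 2*sin(c))*(c + 3*sin(c))*(-3*sin(c) - 1)/((c + 6*sin(c))*(c - 3*cos(c))^2) + (c - 2*sin(c))*(c + 3*sin(c))*(-6*cos(c) - 1)/((c + 6*sin(c))^2*(c - 3*cos(c))) + (c - 2*sin(c))*(3*cos(c) + 1)/((c + 6*sin(c))*(c - 3*cos(c))) = (-(c - 2*sin(c))*(c + 3*sin(c))*(c + 6*sin(c))*(3*sin(c) + 1) - (c - 2*sin(c))*(c + 3*sin(c))*(c - 3*cos(c))*(6*cos(c) + 1) + (c + 6*sin(c))*(c - 3*cos(c))*(c*cos(c) + 2*c + sin(c) - 6*sin(2*c)))/((c + 6*sin(c))^2*(c - 3*cos(c))^2)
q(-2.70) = -114.26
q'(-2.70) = -2418.02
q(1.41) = -0.36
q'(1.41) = 1.95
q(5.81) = 3.09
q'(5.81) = -3.82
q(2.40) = 0.16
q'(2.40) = 0.31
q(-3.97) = -10.93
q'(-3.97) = -93.81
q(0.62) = 0.17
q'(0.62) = 0.46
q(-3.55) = 11.02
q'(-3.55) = -11.24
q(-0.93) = -0.14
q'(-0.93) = 0.12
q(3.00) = 0.41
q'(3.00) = 0.63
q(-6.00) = 0.88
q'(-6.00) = 1.02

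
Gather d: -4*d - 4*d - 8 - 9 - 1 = -8*d - 18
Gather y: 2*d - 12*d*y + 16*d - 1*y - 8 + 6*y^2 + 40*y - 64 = 18*d + 6*y^2 + y*(39 - 12*d) - 72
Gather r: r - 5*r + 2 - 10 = -4*r - 8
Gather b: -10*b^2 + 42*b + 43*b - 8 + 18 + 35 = -10*b^2 + 85*b + 45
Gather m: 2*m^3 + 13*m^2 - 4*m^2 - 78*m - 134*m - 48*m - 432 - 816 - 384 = 2*m^3 + 9*m^2 - 260*m - 1632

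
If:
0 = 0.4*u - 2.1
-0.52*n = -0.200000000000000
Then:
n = 0.38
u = 5.25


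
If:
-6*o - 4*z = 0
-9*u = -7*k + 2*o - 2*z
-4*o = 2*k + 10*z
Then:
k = -11*z/3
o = -2*z/3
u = -67*z/27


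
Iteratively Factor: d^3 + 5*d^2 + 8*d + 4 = (d + 1)*(d^2 + 4*d + 4) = (d + 1)*(d + 2)*(d + 2)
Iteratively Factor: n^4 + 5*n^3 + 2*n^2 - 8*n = (n)*(n^3 + 5*n^2 + 2*n - 8) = n*(n + 4)*(n^2 + n - 2) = n*(n - 1)*(n + 4)*(n + 2)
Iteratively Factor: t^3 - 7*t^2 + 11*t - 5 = (t - 5)*(t^2 - 2*t + 1) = (t - 5)*(t - 1)*(t - 1)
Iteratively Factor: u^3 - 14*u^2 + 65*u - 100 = (u - 4)*(u^2 - 10*u + 25) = (u - 5)*(u - 4)*(u - 5)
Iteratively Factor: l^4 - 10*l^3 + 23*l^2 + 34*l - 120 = (l + 2)*(l^3 - 12*l^2 + 47*l - 60) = (l - 4)*(l + 2)*(l^2 - 8*l + 15) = (l - 5)*(l - 4)*(l + 2)*(l - 3)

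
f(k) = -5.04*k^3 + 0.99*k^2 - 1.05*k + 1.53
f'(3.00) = -131.19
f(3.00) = -128.79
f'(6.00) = -533.49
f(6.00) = -1057.77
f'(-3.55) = -198.63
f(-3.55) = 243.22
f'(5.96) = -526.34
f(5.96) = -1036.57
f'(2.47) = -88.41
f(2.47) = -70.97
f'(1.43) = -29.14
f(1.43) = -12.69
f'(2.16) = -67.32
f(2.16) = -46.91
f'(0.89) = -11.26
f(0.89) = -2.17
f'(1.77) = -44.91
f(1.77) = -25.17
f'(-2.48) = -98.95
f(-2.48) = 87.10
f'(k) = -15.12*k^2 + 1.98*k - 1.05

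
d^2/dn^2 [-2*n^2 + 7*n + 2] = -4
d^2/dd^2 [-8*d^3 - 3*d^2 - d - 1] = -48*d - 6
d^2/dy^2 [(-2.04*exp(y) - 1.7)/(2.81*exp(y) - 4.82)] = (-41.053538*exp(y) - 70.419236)*exp(y)/(22.188041*exp(3*y) - 114.177606*exp(2*y) + 195.849132*exp(y) - 111.980168)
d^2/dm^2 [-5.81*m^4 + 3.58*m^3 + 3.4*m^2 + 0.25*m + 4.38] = -69.72*m^2 + 21.48*m + 6.8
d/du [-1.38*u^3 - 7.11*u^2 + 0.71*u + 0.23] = -4.14*u^2 - 14.22*u + 0.71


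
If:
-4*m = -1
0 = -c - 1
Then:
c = -1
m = 1/4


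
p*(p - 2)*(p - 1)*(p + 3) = p^4 - 7*p^2 + 6*p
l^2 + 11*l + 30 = (l + 5)*(l + 6)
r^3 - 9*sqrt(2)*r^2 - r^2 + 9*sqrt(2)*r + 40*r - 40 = (r - 1)*(r - 5*sqrt(2))*(r - 4*sqrt(2))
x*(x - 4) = x^2 - 4*x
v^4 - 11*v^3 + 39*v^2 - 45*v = v*(v - 5)*(v - 3)^2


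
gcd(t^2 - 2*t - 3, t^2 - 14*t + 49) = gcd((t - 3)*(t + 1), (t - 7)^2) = 1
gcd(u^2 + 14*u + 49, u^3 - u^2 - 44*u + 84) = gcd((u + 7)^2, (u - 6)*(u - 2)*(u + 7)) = u + 7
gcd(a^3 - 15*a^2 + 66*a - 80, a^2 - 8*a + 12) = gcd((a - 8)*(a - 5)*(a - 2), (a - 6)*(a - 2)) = a - 2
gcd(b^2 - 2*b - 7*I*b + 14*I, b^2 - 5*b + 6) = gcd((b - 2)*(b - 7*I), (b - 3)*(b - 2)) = b - 2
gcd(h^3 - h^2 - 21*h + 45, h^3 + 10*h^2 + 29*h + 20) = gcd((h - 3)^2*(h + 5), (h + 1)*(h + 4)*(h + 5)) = h + 5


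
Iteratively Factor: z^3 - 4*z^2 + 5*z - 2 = (z - 1)*(z^2 - 3*z + 2) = (z - 1)^2*(z - 2)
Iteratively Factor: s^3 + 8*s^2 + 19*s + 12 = (s + 3)*(s^2 + 5*s + 4) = (s + 3)*(s + 4)*(s + 1)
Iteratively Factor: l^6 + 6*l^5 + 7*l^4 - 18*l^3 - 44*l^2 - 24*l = (l + 1)*(l^5 + 5*l^4 + 2*l^3 - 20*l^2 - 24*l) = (l - 2)*(l + 1)*(l^4 + 7*l^3 + 16*l^2 + 12*l) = (l - 2)*(l + 1)*(l + 2)*(l^3 + 5*l^2 + 6*l) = l*(l - 2)*(l + 1)*(l + 2)*(l^2 + 5*l + 6) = l*(l - 2)*(l + 1)*(l + 2)*(l + 3)*(l + 2)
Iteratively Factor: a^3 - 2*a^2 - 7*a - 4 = (a + 1)*(a^2 - 3*a - 4) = (a + 1)^2*(a - 4)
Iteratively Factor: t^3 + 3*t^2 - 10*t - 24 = (t + 2)*(t^2 + t - 12) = (t + 2)*(t + 4)*(t - 3)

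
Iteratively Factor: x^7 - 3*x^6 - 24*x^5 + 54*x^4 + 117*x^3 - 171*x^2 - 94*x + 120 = (x - 1)*(x^6 - 2*x^5 - 26*x^4 + 28*x^3 + 145*x^2 - 26*x - 120) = (x - 1)^2*(x^5 - x^4 - 27*x^3 + x^2 + 146*x + 120) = (x - 3)*(x - 1)^2*(x^4 + 2*x^3 - 21*x^2 - 62*x - 40) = (x - 3)*(x - 1)^2*(x + 4)*(x^3 - 2*x^2 - 13*x - 10) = (x - 3)*(x - 1)^2*(x + 1)*(x + 4)*(x^2 - 3*x - 10) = (x - 3)*(x - 1)^2*(x + 1)*(x + 2)*(x + 4)*(x - 5)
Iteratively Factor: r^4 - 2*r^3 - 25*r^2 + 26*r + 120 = (r + 4)*(r^3 - 6*r^2 - r + 30) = (r - 5)*(r + 4)*(r^2 - r - 6) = (r - 5)*(r - 3)*(r + 4)*(r + 2)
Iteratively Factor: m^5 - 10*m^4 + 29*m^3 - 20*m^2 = (m - 1)*(m^4 - 9*m^3 + 20*m^2) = (m - 5)*(m - 1)*(m^3 - 4*m^2) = m*(m - 5)*(m - 1)*(m^2 - 4*m) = m*(m - 5)*(m - 4)*(m - 1)*(m)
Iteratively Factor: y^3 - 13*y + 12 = (y - 1)*(y^2 + y - 12) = (y - 1)*(y + 4)*(y - 3)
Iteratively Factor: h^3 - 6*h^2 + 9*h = (h)*(h^2 - 6*h + 9) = h*(h - 3)*(h - 3)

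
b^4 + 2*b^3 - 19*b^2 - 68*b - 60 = (b - 5)*(b + 2)^2*(b + 3)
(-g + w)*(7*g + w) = -7*g^2 + 6*g*w + w^2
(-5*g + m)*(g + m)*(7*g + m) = -35*g^3 - 33*g^2*m + 3*g*m^2 + m^3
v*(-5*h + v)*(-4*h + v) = 20*h^2*v - 9*h*v^2 + v^3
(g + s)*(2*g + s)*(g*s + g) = 2*g^3*s + 2*g^3 + 3*g^2*s^2 + 3*g^2*s + g*s^3 + g*s^2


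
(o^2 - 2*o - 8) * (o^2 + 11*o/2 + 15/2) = o^4 + 7*o^3/2 - 23*o^2/2 - 59*o - 60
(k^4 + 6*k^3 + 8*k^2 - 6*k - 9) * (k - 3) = k^5 + 3*k^4 - 10*k^3 - 30*k^2 + 9*k + 27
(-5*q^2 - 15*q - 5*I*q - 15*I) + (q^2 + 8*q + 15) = -4*q^2 - 7*q - 5*I*q + 15 - 15*I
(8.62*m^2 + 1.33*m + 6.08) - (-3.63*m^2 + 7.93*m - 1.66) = 12.25*m^2 - 6.6*m + 7.74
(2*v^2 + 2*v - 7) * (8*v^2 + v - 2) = 16*v^4 + 18*v^3 - 58*v^2 - 11*v + 14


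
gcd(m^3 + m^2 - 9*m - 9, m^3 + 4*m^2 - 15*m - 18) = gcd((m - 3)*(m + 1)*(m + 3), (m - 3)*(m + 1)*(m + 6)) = m^2 - 2*m - 3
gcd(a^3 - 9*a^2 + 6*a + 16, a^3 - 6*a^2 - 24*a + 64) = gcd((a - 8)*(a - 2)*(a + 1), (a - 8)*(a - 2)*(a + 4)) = a^2 - 10*a + 16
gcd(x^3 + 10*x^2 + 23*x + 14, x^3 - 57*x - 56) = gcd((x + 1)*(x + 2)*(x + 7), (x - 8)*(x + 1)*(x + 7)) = x^2 + 8*x + 7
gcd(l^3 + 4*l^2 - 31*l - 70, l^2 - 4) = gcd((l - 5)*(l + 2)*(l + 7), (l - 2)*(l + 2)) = l + 2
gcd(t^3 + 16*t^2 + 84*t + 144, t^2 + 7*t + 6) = t + 6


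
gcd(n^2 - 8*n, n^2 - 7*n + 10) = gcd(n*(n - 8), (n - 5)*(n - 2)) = 1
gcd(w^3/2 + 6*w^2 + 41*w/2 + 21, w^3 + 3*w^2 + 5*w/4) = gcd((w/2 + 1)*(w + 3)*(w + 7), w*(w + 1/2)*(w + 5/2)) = 1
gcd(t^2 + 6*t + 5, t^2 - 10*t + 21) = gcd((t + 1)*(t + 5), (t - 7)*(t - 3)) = 1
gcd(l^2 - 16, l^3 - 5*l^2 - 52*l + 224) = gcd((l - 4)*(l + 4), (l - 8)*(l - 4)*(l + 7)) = l - 4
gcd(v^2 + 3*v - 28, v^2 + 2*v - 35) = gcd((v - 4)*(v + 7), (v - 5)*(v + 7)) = v + 7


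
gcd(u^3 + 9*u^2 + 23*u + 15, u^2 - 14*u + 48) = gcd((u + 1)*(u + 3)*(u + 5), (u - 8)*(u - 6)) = 1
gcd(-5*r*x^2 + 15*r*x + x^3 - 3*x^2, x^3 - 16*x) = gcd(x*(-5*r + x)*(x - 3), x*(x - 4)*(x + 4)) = x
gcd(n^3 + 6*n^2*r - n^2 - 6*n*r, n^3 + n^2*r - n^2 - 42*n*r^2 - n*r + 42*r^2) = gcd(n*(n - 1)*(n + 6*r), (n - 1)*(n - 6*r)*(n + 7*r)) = n - 1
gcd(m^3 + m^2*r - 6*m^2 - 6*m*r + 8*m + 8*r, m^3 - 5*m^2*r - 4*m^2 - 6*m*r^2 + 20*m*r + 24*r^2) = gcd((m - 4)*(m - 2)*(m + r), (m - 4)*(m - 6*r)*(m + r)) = m^2 + m*r - 4*m - 4*r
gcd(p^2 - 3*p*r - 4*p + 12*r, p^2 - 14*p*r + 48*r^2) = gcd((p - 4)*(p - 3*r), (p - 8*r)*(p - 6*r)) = 1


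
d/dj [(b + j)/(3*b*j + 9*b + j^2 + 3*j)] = (3*b*j + 9*b + j^2 + 3*j - (b + j)*(3*b + 2*j + 3))/(3*b*j + 9*b + j^2 + 3*j)^2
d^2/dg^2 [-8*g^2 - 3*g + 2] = -16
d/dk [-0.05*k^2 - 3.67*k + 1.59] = -0.1*k - 3.67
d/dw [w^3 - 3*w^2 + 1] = 3*w*(w - 2)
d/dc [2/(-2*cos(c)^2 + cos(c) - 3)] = 2*(1 - 4*cos(c))*sin(c)/(-cos(c) + cos(2*c) + 4)^2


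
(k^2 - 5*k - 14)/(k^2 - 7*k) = (k + 2)/k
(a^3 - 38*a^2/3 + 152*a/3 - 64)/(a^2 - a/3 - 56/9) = 3*(a^2 - 10*a + 24)/(3*a + 7)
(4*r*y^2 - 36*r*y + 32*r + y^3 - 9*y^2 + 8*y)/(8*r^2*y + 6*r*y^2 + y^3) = (y^2 - 9*y + 8)/(y*(2*r + y))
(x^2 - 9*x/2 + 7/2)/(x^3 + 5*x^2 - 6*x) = (x - 7/2)/(x*(x + 6))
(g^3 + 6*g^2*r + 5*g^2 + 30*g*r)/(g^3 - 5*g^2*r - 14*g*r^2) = (-g^2 - 6*g*r - 5*g - 30*r)/(-g^2 + 5*g*r + 14*r^2)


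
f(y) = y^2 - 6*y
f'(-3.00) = -12.00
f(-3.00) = 27.00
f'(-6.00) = -18.00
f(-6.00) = 72.00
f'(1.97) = -2.06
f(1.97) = -7.94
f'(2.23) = -1.54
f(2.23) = -8.41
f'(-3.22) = -12.44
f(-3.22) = 29.69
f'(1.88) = -2.24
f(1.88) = -7.75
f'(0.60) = -4.80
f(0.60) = -3.24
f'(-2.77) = -11.54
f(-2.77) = 24.29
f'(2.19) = -1.62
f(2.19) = -8.34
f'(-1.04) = -8.08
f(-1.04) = 7.32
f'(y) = 2*y - 6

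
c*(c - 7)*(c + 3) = c^3 - 4*c^2 - 21*c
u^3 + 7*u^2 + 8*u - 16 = (u - 1)*(u + 4)^2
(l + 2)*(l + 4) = l^2 + 6*l + 8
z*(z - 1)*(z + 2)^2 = z^4 + 3*z^3 - 4*z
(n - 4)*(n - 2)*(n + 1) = n^3 - 5*n^2 + 2*n + 8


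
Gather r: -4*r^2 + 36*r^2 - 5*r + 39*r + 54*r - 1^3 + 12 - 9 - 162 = 32*r^2 + 88*r - 160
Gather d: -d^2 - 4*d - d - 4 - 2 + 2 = -d^2 - 5*d - 4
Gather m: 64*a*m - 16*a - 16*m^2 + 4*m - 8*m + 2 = -16*a - 16*m^2 + m*(64*a - 4) + 2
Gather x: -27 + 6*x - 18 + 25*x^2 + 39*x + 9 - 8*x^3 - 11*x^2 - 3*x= -8*x^3 + 14*x^2 + 42*x - 36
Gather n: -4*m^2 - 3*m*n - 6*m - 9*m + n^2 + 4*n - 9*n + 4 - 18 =-4*m^2 - 15*m + n^2 + n*(-3*m - 5) - 14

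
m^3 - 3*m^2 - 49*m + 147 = (m - 7)*(m - 3)*(m + 7)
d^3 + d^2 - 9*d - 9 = (d - 3)*(d + 1)*(d + 3)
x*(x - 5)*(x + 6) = x^3 + x^2 - 30*x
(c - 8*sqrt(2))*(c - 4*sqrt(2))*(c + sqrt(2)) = c^3 - 11*sqrt(2)*c^2 + 40*c + 64*sqrt(2)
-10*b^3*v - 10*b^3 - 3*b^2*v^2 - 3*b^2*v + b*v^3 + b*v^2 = (-5*b + v)*(2*b + v)*(b*v + b)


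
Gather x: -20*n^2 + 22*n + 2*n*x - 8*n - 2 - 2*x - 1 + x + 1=-20*n^2 + 14*n + x*(2*n - 1) - 2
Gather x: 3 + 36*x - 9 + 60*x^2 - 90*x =60*x^2 - 54*x - 6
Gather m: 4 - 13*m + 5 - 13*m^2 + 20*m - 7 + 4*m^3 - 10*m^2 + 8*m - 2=4*m^3 - 23*m^2 + 15*m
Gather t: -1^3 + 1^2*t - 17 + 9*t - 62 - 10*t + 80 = 0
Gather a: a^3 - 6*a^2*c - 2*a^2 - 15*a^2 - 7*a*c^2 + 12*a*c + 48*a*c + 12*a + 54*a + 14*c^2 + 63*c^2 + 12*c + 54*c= a^3 + a^2*(-6*c - 17) + a*(-7*c^2 + 60*c + 66) + 77*c^2 + 66*c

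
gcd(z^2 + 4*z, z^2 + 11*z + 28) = z + 4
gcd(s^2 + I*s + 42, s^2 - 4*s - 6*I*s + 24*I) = s - 6*I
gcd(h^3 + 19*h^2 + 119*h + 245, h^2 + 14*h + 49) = h^2 + 14*h + 49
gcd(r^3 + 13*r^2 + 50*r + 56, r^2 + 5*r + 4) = r + 4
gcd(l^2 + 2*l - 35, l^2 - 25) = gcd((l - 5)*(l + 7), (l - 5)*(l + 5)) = l - 5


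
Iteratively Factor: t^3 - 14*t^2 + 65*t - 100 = (t - 5)*(t^2 - 9*t + 20) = (t - 5)*(t - 4)*(t - 5)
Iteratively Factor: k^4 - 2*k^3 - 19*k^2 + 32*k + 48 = (k + 1)*(k^3 - 3*k^2 - 16*k + 48) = (k - 3)*(k + 1)*(k^2 - 16) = (k - 3)*(k + 1)*(k + 4)*(k - 4)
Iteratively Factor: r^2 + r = (r)*(r + 1)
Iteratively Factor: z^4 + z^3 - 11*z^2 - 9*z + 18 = (z + 2)*(z^3 - z^2 - 9*z + 9) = (z - 3)*(z + 2)*(z^2 + 2*z - 3) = (z - 3)*(z - 1)*(z + 2)*(z + 3)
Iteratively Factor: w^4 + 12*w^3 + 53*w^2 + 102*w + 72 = (w + 3)*(w^3 + 9*w^2 + 26*w + 24) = (w + 2)*(w + 3)*(w^2 + 7*w + 12) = (w + 2)*(w + 3)^2*(w + 4)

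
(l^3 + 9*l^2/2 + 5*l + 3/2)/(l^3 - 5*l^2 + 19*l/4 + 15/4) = 2*(l^2 + 4*l + 3)/(2*l^2 - 11*l + 15)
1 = 1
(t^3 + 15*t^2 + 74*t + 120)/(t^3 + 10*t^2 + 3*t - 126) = (t^2 + 9*t + 20)/(t^2 + 4*t - 21)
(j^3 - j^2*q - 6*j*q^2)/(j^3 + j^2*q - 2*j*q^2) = (-j + 3*q)/(-j + q)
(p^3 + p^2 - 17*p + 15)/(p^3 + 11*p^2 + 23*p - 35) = (p - 3)/(p + 7)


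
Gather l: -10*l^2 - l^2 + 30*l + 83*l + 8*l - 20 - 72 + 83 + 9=-11*l^2 + 121*l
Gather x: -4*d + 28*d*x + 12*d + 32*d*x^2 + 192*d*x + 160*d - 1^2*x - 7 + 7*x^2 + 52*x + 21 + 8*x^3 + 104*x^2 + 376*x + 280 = 168*d + 8*x^3 + x^2*(32*d + 111) + x*(220*d + 427) + 294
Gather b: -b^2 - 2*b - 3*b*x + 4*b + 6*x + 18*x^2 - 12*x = -b^2 + b*(2 - 3*x) + 18*x^2 - 6*x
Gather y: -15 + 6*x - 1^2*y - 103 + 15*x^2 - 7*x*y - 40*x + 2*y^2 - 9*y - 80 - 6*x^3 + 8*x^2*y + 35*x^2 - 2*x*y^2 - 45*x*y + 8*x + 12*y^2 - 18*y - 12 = -6*x^3 + 50*x^2 - 26*x + y^2*(14 - 2*x) + y*(8*x^2 - 52*x - 28) - 210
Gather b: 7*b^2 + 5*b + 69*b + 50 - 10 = 7*b^2 + 74*b + 40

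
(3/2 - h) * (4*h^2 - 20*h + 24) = -4*h^3 + 26*h^2 - 54*h + 36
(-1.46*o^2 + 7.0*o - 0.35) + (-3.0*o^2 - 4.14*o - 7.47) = -4.46*o^2 + 2.86*o - 7.82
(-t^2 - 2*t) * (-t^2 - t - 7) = t^4 + 3*t^3 + 9*t^2 + 14*t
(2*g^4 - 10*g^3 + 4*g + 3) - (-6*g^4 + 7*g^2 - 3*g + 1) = 8*g^4 - 10*g^3 - 7*g^2 + 7*g + 2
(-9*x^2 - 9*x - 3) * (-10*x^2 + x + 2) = 90*x^4 + 81*x^3 + 3*x^2 - 21*x - 6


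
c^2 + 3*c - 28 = (c - 4)*(c + 7)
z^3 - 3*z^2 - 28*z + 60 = (z - 6)*(z - 2)*(z + 5)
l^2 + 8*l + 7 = (l + 1)*(l + 7)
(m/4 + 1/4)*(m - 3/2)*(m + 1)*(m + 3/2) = m^4/4 + m^3/2 - 5*m^2/16 - 9*m/8 - 9/16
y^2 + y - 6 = (y - 2)*(y + 3)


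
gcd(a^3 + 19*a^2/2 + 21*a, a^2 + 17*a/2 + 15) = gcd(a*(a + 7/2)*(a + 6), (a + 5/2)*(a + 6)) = a + 6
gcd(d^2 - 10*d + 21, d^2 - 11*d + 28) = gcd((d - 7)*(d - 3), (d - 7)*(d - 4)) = d - 7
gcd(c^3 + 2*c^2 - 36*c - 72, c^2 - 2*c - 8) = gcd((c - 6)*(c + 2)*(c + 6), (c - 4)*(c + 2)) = c + 2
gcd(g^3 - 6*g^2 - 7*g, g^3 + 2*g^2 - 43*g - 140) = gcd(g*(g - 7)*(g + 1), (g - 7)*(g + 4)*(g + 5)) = g - 7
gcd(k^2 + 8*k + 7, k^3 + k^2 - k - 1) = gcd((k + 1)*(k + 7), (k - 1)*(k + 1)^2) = k + 1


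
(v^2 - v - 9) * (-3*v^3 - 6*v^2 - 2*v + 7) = -3*v^5 - 3*v^4 + 31*v^3 + 63*v^2 + 11*v - 63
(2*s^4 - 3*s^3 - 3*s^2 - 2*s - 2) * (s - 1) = 2*s^5 - 5*s^4 + s^2 + 2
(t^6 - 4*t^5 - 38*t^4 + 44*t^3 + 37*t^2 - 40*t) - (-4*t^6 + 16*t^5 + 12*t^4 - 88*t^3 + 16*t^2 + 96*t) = 5*t^6 - 20*t^5 - 50*t^4 + 132*t^3 + 21*t^2 - 136*t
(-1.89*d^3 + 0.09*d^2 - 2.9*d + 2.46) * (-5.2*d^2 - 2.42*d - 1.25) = 9.828*d^5 + 4.1058*d^4 + 17.2247*d^3 - 5.8865*d^2 - 2.3282*d - 3.075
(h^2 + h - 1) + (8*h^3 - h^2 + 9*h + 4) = 8*h^3 + 10*h + 3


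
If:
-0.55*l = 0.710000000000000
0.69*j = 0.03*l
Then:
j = -0.06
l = -1.29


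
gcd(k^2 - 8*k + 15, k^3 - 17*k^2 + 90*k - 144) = k - 3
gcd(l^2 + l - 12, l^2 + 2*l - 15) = l - 3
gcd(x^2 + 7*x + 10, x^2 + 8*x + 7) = 1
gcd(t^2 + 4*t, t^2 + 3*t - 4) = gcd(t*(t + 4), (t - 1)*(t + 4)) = t + 4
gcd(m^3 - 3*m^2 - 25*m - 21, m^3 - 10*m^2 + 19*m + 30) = m + 1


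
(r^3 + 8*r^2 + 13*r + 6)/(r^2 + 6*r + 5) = (r^2 + 7*r + 6)/(r + 5)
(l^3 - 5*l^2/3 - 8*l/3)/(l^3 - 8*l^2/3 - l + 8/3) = l/(l - 1)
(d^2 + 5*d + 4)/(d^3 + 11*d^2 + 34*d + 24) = 1/(d + 6)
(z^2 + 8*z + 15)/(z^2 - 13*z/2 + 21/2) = 2*(z^2 + 8*z + 15)/(2*z^2 - 13*z + 21)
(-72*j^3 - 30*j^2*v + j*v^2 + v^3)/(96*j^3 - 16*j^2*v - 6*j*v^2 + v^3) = (3*j + v)/(-4*j + v)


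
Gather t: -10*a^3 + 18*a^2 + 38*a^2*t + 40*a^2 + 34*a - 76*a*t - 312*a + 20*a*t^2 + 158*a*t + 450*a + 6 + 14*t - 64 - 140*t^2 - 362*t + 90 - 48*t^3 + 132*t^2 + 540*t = -10*a^3 + 58*a^2 + 172*a - 48*t^3 + t^2*(20*a - 8) + t*(38*a^2 + 82*a + 192) + 32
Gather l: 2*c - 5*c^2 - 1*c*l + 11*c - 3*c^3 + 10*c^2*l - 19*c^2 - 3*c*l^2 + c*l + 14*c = -3*c^3 + 10*c^2*l - 24*c^2 - 3*c*l^2 + 27*c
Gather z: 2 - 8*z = 2 - 8*z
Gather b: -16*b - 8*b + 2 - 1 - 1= -24*b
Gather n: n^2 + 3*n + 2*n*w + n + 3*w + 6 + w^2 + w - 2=n^2 + n*(2*w + 4) + w^2 + 4*w + 4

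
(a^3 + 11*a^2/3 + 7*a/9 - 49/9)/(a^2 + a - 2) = (9*a^2 + 42*a + 49)/(9*(a + 2))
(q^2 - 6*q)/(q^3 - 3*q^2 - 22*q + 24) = q/(q^2 + 3*q - 4)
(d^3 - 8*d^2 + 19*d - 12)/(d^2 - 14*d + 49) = (d^3 - 8*d^2 + 19*d - 12)/(d^2 - 14*d + 49)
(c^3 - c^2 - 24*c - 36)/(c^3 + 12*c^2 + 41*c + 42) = (c - 6)/(c + 7)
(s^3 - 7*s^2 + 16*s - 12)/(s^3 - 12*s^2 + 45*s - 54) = (s^2 - 4*s + 4)/(s^2 - 9*s + 18)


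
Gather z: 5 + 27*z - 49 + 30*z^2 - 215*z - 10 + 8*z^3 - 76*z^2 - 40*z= 8*z^3 - 46*z^2 - 228*z - 54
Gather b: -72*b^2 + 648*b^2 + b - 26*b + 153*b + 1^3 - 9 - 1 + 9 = 576*b^2 + 128*b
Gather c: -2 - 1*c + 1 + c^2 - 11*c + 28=c^2 - 12*c + 27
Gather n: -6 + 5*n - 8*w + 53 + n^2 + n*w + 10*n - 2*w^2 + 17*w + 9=n^2 + n*(w + 15) - 2*w^2 + 9*w + 56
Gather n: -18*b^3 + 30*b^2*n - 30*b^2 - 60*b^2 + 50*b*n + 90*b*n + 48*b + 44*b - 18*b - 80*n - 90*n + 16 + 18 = -18*b^3 - 90*b^2 + 74*b + n*(30*b^2 + 140*b - 170) + 34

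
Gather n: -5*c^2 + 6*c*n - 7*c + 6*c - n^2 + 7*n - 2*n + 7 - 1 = -5*c^2 - c - n^2 + n*(6*c + 5) + 6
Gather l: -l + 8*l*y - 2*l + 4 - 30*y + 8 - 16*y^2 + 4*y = l*(8*y - 3) - 16*y^2 - 26*y + 12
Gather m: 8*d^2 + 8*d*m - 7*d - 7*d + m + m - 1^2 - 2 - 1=8*d^2 - 14*d + m*(8*d + 2) - 4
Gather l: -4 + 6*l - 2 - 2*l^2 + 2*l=-2*l^2 + 8*l - 6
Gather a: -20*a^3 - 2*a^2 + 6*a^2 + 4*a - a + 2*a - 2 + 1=-20*a^3 + 4*a^2 + 5*a - 1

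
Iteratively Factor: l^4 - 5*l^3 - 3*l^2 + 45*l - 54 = (l + 3)*(l^3 - 8*l^2 + 21*l - 18) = (l - 2)*(l + 3)*(l^2 - 6*l + 9) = (l - 3)*(l - 2)*(l + 3)*(l - 3)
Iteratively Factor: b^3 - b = (b - 1)*(b^2 + b) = (b - 1)*(b + 1)*(b)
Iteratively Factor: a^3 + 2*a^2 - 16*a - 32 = (a - 4)*(a^2 + 6*a + 8) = (a - 4)*(a + 2)*(a + 4)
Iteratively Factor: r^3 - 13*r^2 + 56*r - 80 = (r - 4)*(r^2 - 9*r + 20) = (r - 4)^2*(r - 5)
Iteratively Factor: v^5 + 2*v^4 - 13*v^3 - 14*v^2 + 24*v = (v + 2)*(v^4 - 13*v^2 + 12*v) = (v - 3)*(v + 2)*(v^3 + 3*v^2 - 4*v) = (v - 3)*(v - 1)*(v + 2)*(v^2 + 4*v) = v*(v - 3)*(v - 1)*(v + 2)*(v + 4)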